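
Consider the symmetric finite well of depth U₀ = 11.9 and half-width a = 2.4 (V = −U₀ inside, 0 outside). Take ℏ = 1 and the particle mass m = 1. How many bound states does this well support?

N = 8

Define the well-strength parameter z₀ = (a/ℏ)√(2mU₀) = 2.4 × √(2·1·11.9) = 11.71.
A new bound state (alternating even/odd) appears each time z₀ passes a multiple of π/2, so N = ⌊2z₀/π⌋ + 1 = ⌊7.454⌋ + 1 = 8.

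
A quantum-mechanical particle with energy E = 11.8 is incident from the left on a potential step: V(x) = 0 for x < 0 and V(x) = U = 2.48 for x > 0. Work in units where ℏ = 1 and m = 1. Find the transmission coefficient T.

The wavenumbers are k₁ = √(2mE)/ℏ = 4.858 on the left and k₂ = √(2m(E − U))/ℏ = 4.317 on the right.
Matching ψ and ψ′ at x = 0 gives r = (k₁ − k₂)/(k₁ + k₂), so R = r² = 0.003471 and T = 1 − R = 0.9965.

T = 0.997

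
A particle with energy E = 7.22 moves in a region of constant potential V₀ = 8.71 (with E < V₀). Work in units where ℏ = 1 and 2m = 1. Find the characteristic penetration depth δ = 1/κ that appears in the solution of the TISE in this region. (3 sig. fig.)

δ = 0.819

Since E < V₀ the TISE in this region is ψ'' = κ²ψ with κ = √(2m(V₀ − E))/ℏ.
κ = √(2 × 0.5 × 1.49) = 1.221. The penetration depth is δ = 1/κ = 0.819.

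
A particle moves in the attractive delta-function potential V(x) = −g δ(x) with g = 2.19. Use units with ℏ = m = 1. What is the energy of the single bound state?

The bound state is ψ(x) = √κ e^{−κ|x|}. The derivative jump ψ'(0⁺) − ψ'(0⁻) = −(2mg/ℏ²)ψ(0) fixes κ = mg/ℏ² = 2.190.
Then E = −ℏ²κ²/(2m) = −mg²/(2ℏ²) = -2.398.

E = -2.40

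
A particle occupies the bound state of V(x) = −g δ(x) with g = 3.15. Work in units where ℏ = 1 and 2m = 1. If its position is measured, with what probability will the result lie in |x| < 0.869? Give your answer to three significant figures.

P = 0.935

The normalised bound state is ψ = √κ e^{−κ|x|} with κ = mg/ℏ² = 1.575.
P(|x| < d) = ∫_{−d}^{d} κ e^{−2κ|x|} dx = 1 − e^{−2κd} = 1 − e^{−2.737} = 0.9353.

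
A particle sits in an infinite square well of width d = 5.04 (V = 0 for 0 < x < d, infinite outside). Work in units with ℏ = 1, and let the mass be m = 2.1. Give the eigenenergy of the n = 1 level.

E = 0.0925

Requiring ψ(0) = ψ(d) = 0 quantises k = nπ/d, hence E_n = ℏ²k²/2m = n²π²ℏ²/(2md²).
E_1 = 1² × π² / (2 × 2.1 × 5.04²) = 0.09251.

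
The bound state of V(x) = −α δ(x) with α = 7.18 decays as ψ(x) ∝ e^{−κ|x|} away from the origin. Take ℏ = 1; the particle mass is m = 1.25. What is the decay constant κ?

Integrate −(ℏ²/2m)ψ'' − αδ(x)ψ = Eψ from −ε to +ε: the ψ'' term gives ψ'(0⁺) − ψ'(0⁻) and the δ term gives −(2mα/ℏ²)ψ(0).
With ψ ∝ e^{−κ|x|} this yields −2κ = −2mα/ℏ², so κ = mα/ℏ² = 8.975.

κ = 8.98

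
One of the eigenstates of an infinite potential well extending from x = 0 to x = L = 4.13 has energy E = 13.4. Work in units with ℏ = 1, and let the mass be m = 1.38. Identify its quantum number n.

For an infinite well E_n = n²π²ℏ²/(2mL²), so n = (L/πℏ)√(2mE).
n = (4.13/π) × √(2 × 1.38 × 13.4) = 7.995 → n = 8.

n = 8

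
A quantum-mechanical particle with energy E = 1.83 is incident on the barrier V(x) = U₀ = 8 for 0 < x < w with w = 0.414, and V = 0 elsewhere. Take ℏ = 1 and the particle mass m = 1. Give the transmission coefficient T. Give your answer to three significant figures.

E < U₀: inside the barrier ψ ∝ e^{±κx} with κ = √(2m(U₀ − E))/ℏ = 3.513.
κw = 1.454, sinh(κw) = 2.024.
Matching ψ, ψ′ at both faces gives T = [1 + U₀² sinh²(κw) / (4E(U₀ − E))]⁻¹ = 1/6.805 = 0.147.

T = 0.147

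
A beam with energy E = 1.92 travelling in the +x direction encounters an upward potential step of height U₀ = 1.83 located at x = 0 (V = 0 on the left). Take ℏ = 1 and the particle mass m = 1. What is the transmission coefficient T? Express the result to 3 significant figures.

T = 0.585

The wavenumbers are k₁ = √(2mE)/ℏ = 1.960 on the left and k₂ = √(2m(E − U₀))/ℏ = 0.4243 on the right.
Matching ψ and ψ′ at x = 0 gives r = (k₁ − k₂)/(k₁ + k₂), so R = r² = 0.4148 and T = 1 − R = 0.5852.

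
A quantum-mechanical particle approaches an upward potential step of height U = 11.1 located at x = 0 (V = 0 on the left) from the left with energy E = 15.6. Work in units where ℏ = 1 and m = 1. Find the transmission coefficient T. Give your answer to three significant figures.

On each side the TISE gives plane waves with k = √(2m(E − V))/ℏ: k₁ = √(2·1·15.6) = 5.586, k₂ = √(2·1·4.5) = 3.000.
Matching ψ and ψ′ at x = 0 gives r = (k₁ − k₂)/(k₁ + k₂), so R = r² = 0.09070 and T = 1 − R = 0.9093.

T = 0.909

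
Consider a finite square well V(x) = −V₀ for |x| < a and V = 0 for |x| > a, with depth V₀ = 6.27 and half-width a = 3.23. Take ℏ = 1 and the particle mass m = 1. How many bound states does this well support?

The dimensionless depth is z₀ = a√(2mV₀)/ℏ = 3.23 × √(12.54) = 11.44.
A new bound state (alternating even/odd) appears each time z₀ passes a multiple of π/2, so N = ⌊2z₀/π⌋ + 1 = ⌊7.282⌋ + 1 = 8.

N = 8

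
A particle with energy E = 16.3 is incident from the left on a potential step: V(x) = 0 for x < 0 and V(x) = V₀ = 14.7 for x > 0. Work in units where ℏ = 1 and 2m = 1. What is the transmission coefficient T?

T = 0.727

The wavenumbers are k₁ = √(2mE)/ℏ = 4.037 on the left and k₂ = √(2m(E − V₀))/ℏ = 1.265 on the right.
Continuity of ψ and ψ′ at the step yields the reflection amplitude r = (k₁ − k₂)/(k₁ + k₂) = 0.5229; thus R = |r|² = 0.2734, T = 0.7266.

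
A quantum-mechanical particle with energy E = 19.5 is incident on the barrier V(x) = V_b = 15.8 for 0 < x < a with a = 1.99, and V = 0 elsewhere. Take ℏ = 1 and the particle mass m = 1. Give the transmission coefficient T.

T = 0.664

E > V_b: inside the barrier k₂ = √(2m(E − V_b))/ℏ = 2.720, k₂a = 5.413.
T = [1 + V_b² sin²(k₂a) / (4E(E − V_b))]⁻¹ = 1/1.505 = 0.664.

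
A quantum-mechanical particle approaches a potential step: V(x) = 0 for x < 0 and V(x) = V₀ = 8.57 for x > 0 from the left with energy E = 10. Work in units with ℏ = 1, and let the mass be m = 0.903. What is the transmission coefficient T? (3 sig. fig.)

T = 0.796

On each side the TISE gives plane waves with k = √(2m(E − V))/ℏ: k₁ = √(2·0.903·10) = 4.250, k₂ = √(2·0.903·1.43) = 1.607.
Matching ψ and ψ′ at x = 0 gives r = (k₁ − k₂)/(k₁ + k₂), so R = r² = 0.2036 and T = 1 − R = 0.7964.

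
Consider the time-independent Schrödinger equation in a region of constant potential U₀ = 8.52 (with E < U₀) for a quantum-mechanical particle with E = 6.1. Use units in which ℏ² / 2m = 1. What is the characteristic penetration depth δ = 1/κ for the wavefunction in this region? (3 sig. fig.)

δ = 0.643

Since E < U₀ the TISE in this region is ψ'' = κ²ψ with κ = √(2m(U₀ − E))/ℏ.
κ = √(2 × 0.5 × 2.42) = 1.556. The penetration depth is δ = 1/κ = 0.643.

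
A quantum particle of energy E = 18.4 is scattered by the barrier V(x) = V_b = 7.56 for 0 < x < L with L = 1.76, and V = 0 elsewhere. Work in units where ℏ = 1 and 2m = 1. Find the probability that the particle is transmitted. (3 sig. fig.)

T = 0.984

E > V_b: inside the barrier k₂ = √(2m(E − V_b))/ℏ = 3.292, k₂L = 5.795.
Matching at both interfaces gives T⁻¹ = 1 + V_b² sin²(k₂L) / [4E(E − V_b)] = 1.016, hence T = 0.984.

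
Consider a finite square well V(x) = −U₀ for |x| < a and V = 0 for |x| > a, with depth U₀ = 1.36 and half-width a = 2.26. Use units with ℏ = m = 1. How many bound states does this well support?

The dimensionless depth is z₀ = a√(2mU₀)/ℏ = 2.26 × √(2.720) = 3.727.
The even/odd transcendental equations gain one root per π/2 in z₀, giving N = 1 + ⌊2z₀/π⌋ = 1 + ⌊2.373⌋ = 3.

N = 3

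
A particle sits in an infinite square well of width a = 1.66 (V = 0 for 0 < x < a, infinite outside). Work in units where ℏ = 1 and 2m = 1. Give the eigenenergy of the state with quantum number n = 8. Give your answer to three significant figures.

E = 229

The infinite-well eigenfunctions ψ_n = √(2/a) sin(nπx/a) vanish at both walls, giving E_n = n²π²ℏ²/(2ma²).
E_8 = 8² × π² / (2 × 0.5 × 1.66²) = 229.2.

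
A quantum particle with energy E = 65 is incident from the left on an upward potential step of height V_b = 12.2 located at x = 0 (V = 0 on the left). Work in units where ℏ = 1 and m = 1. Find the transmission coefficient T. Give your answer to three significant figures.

T = 0.997

The wavenumbers are k₁ = √(2mE)/ℏ = 11.40 on the left and k₂ = √(2m(E − V_b))/ℏ = 10.28 on the right.
Matching ψ and ψ′ at x = 0 gives r = (k₁ − k₂)/(k₁ + k₂), so R = r² = 0.002696 and T = 1 − R = 0.9973.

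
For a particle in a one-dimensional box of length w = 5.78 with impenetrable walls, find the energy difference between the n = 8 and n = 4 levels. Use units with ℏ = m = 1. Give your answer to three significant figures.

ΔE = 7.09

E_n = n²π²ℏ²/(2mw²), so ΔE = (8² − 4²) π²ℏ²/(2mw²).
ΔE = 48 × π² / (2 × 1 × 5.78²) = 7.090.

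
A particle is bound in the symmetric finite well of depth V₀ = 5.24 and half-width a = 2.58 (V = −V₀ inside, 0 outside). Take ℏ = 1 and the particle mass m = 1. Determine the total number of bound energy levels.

N = 6

The dimensionless depth is z₀ = a√(2mV₀)/ℏ = 2.58 × √(10.48) = 8.352.
A new bound state (alternating even/odd) appears each time z₀ passes a multiple of π/2, so N = ⌊2z₀/π⌋ + 1 = ⌊5.317⌋ + 1 = 6.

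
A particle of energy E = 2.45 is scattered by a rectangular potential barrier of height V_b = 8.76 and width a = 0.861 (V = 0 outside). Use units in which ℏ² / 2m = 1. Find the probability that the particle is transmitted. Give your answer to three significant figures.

T = 0.0419

E < V_b: inside the barrier ψ ∝ e^{±κx} with κ = √(2m(V_b − E))/ℏ = 2.512.
κa = 2.163, sinh(κa) = 4.290.
The exact tunnelling result is T⁻¹ = 1 + V_b² sinh²(κa) / [4E(V_b − E)] = 23.84, so T = 0.0419.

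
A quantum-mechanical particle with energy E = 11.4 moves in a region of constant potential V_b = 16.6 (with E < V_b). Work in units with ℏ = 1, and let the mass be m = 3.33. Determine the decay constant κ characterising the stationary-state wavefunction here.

Since E < V_b the TISE in this region is ψ'' = κ²ψ with κ = √(2m(V_b − E))/ℏ.
κ = √(2 × 3.33 × 5.2) = 5.885.

κ = 5.88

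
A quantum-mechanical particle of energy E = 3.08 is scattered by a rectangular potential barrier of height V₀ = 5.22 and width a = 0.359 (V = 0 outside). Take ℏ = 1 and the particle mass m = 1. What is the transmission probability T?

T = 0.594

Since E < V₀ the interior solution is evanescent with decay constant κ = √(2m(V₀ − E))/ℏ = 2.069.
κa = 0.7427, sinh(κa) = 0.8129.
The exact tunnelling result is T⁻¹ = 1 + V₀² sinh²(κa) / [4E(V₀ − E)] = 1.683, so T = 0.594.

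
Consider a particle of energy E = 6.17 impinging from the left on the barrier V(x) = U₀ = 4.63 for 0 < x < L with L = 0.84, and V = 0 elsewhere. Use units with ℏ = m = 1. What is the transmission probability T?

T = 0.642

E > U₀: inside the barrier k₂ = √(2m(E − U₀))/ℏ = 1.755, k₂L = 1.474.
T = [1 + U₀² sin²(k₂L) / (4E(E − U₀))]⁻¹ = 1/1.559 = 0.642.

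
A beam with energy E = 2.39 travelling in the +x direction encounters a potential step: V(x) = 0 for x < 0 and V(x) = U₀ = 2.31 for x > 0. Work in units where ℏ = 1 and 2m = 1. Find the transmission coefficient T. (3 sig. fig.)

T = 0.523

On each side the TISE gives plane waves with k = √(2m(E − V))/ℏ: k₁ = √(2·½·2.39) = 1.546, k₂ = √(2·½·0.08) = 0.2828.
Continuity of ψ and ψ′ at the step yields the reflection amplitude r = (k₁ − k₂)/(k₁ + k₂) = 0.6907; thus R = |r|² = 0.4770, T = 0.5230.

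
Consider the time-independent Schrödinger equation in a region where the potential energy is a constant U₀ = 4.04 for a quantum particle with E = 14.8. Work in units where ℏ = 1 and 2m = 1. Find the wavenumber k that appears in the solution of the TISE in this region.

k = 3.28

With E > U₀ the solution is oscillatory, ψ ∝ e^{±ikx} with k = √(2m(E − U₀))/ℏ.
k = √(2 × 0.5 × 10.76) = 3.280.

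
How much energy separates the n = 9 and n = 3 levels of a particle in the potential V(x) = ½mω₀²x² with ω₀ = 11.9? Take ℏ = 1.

ΔE = 71.4

E_n = ℏω₀(n + ½), so ΔE = (9 − 3) ℏω₀ = 6 × 11.9 = 71.40.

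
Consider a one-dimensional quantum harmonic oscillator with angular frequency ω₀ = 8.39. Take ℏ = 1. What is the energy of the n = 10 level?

Using E_n = (n + ½)ℏω₀: E_10 = 10.5 × 8.39 = 88.10.

E = 88.1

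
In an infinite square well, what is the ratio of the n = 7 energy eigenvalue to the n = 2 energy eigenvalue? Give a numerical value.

12.25

Since E_n ∝ n², the ratio is (7/2)² = 12.25.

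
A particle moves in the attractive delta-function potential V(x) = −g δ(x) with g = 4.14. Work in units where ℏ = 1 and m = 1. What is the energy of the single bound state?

E = -8.57

For x ≠ 0 the bound state is ψ ∝ e^{−κ|x|}; integrating the TISE across the delta gives the cusp condition 2κ = 2mg/ℏ², so κ = 4.140.
Then E = −ℏ²κ²/(2m) = −mg²/(2ℏ²) = -8.570.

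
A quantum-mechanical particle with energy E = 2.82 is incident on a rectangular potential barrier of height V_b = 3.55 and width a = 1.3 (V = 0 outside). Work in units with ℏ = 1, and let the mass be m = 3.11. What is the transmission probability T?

T = 0.0102

Since E < V_b the interior solution is evanescent with decay constant κ = √(2m(V_b − E))/ℏ = 2.131.
κa = 2.770, sinh(κa) = 7.949.
Matching ψ, ψ′ at both faces gives T = [1 + V_b² sinh²(κa) / (4E(V_b − E))]⁻¹ = 1/97.71 = 0.0102.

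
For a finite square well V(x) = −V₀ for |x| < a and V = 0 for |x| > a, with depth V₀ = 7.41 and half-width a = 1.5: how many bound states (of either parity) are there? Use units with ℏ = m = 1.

N = 4

The dimensionless depth is z₀ = a√(2mV₀)/ℏ = 1.5 × √(14.82) = 5.775.
The even/odd transcendental equations gain one root per π/2 in z₀, giving N = 1 + ⌊2z₀/π⌋ = 1 + ⌊3.676⌋ = 4.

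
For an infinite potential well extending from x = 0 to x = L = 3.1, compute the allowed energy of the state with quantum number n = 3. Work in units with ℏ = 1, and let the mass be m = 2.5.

The infinite-well eigenfunctions ψ_n = √(2/L) sin(nπx/L) vanish at both walls, giving E_n = n²π²ℏ²/(2mL²).
E_3 = 3² × π² / (2 × 2.5 × 3.1²) = 1.849.

E = 1.85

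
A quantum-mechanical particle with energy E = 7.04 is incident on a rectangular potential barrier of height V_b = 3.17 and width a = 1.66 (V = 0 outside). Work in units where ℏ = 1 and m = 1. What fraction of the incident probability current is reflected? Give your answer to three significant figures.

E > V_b: inside the barrier k₂ = √(2m(E − V_b))/ℏ = 2.782, k₂a = 4.618.
T = [1 + V_b² sin²(k₂a) / (4E(E − V_b))]⁻¹ = 1/1.091 = 0.916.
R = 1 − T = 0.0837.

R = 0.0837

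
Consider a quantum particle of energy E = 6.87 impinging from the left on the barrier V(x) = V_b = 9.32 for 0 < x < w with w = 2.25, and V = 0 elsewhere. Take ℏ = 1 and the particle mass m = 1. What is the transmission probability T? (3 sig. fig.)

T = 0.000146

E < V_b: inside the barrier ψ ∝ e^{±κx} with κ = √(2m(V_b − E))/ℏ = 2.214.
κw = 4.981, sinh(κw) = 72.78.
The exact tunnelling result is T⁻¹ = 1 + V_b² sinh²(κw) / [4E(V_b − E)] = 6834, so T = 0.000146.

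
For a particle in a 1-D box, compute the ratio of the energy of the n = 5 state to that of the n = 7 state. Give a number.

0.510204

E_n = n²π²ℏ²/(2mL²) so the ratio is n₂²/n₁² = 25/49 = 0.510204.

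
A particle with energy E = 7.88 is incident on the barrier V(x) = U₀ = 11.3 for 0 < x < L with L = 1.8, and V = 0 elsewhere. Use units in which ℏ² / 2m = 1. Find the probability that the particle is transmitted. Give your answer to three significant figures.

Since E < U₀ the interior solution is evanescent with decay constant κ = √(2m(U₀ − E))/ℏ = 1.849.
κL = 3.329, sinh(κL) = 13.93.
Matching ψ, ψ′ at both faces gives T = [1 + U₀² sinh²(κL) / (4E(U₀ − E))]⁻¹ = 1/231.0 = 0.00433.

T = 0.00433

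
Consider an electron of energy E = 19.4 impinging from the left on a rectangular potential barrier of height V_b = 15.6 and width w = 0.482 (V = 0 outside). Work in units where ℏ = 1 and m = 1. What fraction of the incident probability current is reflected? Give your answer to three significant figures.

R = 0.438

Above the barrier the interior wavenumber is k₂ = √(2m(E − V_b))/ℏ = 2.757, giving phase k₂w = 1.329.
T = [1 + V_b² sin²(k₂w) / (4E(E − V_b))]⁻¹ = 1/1.778 = 0.562.
R = 1 − T = 0.438.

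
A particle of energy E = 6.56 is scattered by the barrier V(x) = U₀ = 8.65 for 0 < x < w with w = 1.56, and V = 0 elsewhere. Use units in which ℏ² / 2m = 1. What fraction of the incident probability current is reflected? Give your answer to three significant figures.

Since E < U₀ the interior solution is evanescent with decay constant κ = √(2m(U₀ − E))/ℏ = 1.446.
κw = 2.255, sinh(κw) = 4.716.
The exact tunnelling result is T⁻¹ = 1 + U₀² sinh²(κw) / [4E(U₀ − E)] = 31.35, so T = 0.0319.
R = 1 − T = 0.968.

R = 0.968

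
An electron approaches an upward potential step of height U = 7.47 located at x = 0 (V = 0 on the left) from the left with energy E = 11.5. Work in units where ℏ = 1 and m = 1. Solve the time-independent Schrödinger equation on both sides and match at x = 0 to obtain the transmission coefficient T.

The wavenumbers are k₁ = √(2mE)/ℏ = 4.796 on the left and k₂ = √(2m(E − U))/ℏ = 2.839 on the right.
Continuity of ψ and ψ′ at the step yields the reflection amplitude r = (k₁ − k₂)/(k₁ + k₂) = 0.2563; thus R = |r|² = 0.06569, T = 0.9343.

T = 0.934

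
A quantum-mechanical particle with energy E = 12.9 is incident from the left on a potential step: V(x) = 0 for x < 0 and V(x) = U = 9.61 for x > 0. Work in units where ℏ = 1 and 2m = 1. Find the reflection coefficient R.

The wavenumbers are k₁ = √(2mE)/ℏ = 3.592 on the left and k₂ = √(2m(E − U))/ℏ = 1.814 on the right.
Continuity of ψ and ψ′ at the step yields the reflection amplitude r = (k₁ − k₂)/(k₁ + k₂) = 0.3289; thus R = |r|² = 0.1082, T = 0.8918.

R = 0.108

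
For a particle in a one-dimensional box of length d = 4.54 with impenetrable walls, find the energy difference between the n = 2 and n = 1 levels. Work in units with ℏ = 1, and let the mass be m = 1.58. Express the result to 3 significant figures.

ΔE = 0.455

E_n = n²π²ℏ²/(2md²), so ΔE = (2² − 1²) π²ℏ²/(2md²).
ΔE = 3 × π² / (2 × 1.58 × 4.54²) = 0.4546.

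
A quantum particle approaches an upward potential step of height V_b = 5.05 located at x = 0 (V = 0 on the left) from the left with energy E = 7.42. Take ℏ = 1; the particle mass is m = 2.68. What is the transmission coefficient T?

T = 0.923

On each side the TISE gives plane waves with k = √(2m(E − V))/ℏ: k₁ = √(2·2.68·7.42) = 6.306, k₂ = √(2·2.68·2.37) = 3.564.
Continuity of ψ and ψ′ at the step yields the reflection amplitude r = (k₁ − k₂)/(k₁ + k₂) = 0.2778; thus R = |r|² = 0.07719, T = 0.9228.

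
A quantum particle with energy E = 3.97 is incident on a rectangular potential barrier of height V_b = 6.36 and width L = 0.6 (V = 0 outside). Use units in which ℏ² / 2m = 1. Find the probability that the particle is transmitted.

E < V_b: inside the barrier ψ ∝ e^{±κx} with κ = √(2m(V_b − E))/ℏ = 1.546.
κL = 0.9276, sinh(κL) = 1.066.
The exact tunnelling result is T⁻¹ = 1 + V_b² sinh²(κL) / [4E(V_b − E)] = 2.212, so T = 0.452.

T = 0.452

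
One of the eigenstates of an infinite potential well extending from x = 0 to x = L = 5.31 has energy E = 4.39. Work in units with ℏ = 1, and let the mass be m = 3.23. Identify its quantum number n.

n = 9

For an infinite well E_n = n²π²ℏ²/(2mL²), so n = (L/πℏ)√(2mE).
n = (5.31/π) × √(2 × 3.23 × 4.39) = 9.001 → n = 9.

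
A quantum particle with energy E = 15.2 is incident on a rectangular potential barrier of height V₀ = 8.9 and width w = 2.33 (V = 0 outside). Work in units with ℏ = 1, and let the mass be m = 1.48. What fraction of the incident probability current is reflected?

R = 0.0682

Above the barrier the interior wavenumber is k₂ = √(2m(E − V₀))/ℏ = 4.318, giving phase k₂w = 10.06.
Matching at both interfaces gives T⁻¹ = 1 + V₀² sin²(k₂w) / [4E(E − V₀)] = 1.073, hence T = 0.932.
R = 1 − T = 0.0682.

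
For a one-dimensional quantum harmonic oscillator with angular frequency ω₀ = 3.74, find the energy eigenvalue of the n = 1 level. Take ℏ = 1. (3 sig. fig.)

The oscillator eigenvalues are E_n = ℏω₀(n + ½), so E_1 = 3.74 × 1.5 = 5.610.

E = 5.61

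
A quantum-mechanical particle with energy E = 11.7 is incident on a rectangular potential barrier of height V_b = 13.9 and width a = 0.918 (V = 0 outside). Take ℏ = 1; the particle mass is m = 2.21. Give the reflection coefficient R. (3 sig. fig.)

E < V_b: inside the barrier ψ ∝ e^{±κx} with κ = √(2m(V_b − E))/ℏ = 3.118.
κa = 2.863, sinh(κa) = 8.725.
The exact tunnelling result is T⁻¹ = 1 + V_b² sinh²(κa) / [4E(V_b − E)] = 143.9, so T = 0.00695.
R = 1 − T = 0.993.

R = 0.993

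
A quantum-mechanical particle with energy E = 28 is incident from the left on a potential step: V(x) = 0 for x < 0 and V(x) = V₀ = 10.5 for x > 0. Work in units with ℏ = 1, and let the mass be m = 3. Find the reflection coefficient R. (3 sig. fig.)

On each side the TISE gives plane waves with k = √(2m(E − V))/ℏ: k₁ = √(2·3·28) = 12.96, k₂ = √(2·3·17.5) = 10.25.
Continuity of ψ and ψ′ at the step yields the reflection amplitude r = (k₁ − k₂)/(k₁ + k₂) = 0.1170; thus R = |r|² = 0.01368, T = 0.9863.

R = 0.0137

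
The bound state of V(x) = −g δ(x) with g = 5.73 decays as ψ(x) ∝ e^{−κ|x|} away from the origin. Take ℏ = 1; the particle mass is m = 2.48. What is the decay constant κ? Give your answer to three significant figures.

Integrate −(ℏ²/2m)ψ'' − gδ(x)ψ = Eψ from −ε to +ε: the ψ'' term gives ψ'(0⁺) − ψ'(0⁻) and the δ term gives −(2mg/ℏ²)ψ(0).
With ψ ∝ e^{−κ|x|} this yields −2κ = −2mg/ℏ², so κ = mg/ℏ² = 14.21.

κ = 14.2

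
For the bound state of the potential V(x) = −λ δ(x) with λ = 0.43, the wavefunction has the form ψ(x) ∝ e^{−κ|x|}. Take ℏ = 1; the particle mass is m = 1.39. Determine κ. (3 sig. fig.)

Integrating the TISE across x = 0 gives the cusp condition ψ'(0⁺) − ψ'(0⁻) = −(2mλ/ℏ²)ψ(0).
With ψ ∝ e^{−κ|x|} this yields −2κ = −2mλ/ℏ², so κ = mλ/ℏ² = 0.5977.

κ = 0.598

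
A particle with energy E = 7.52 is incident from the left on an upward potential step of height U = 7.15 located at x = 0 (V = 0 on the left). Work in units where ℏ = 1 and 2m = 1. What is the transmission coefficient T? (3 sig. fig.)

The wavenumbers are k₁ = √(2mE)/ℏ = 2.742 on the left and k₂ = √(2m(E − U))/ℏ = 0.6083 on the right.
Continuity of ψ and ψ′ at the step yields the reflection amplitude r = (k₁ − k₂)/(k₁ + k₂) = 0.6369; thus R = |r|² = 0.4057, T = 0.5943.

T = 0.594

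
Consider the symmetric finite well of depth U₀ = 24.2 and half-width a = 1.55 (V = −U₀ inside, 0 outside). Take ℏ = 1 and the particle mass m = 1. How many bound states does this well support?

Define the well-strength parameter z₀ = (a/ℏ)√(2mU₀) = 1.55 × √(2·1·24.2) = 10.78.
The even/odd transcendental equations gain one root per π/2 in z₀, giving N = 1 + ⌊2z₀/π⌋ = 1 + ⌊6.865⌋ = 7.

N = 7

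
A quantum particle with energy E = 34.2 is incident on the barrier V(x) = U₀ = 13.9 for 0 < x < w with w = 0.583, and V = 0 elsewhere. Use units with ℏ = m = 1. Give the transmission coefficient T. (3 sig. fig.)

E > U₀: inside the barrier k₂ = √(2m(E − U₀))/ℏ = 6.372, k₂w = 3.715.
T = [1 + U₀² sin²(k₂w) / (4E(E − U₀))]⁻¹ = 1/1.020 = 0.980.

T = 0.980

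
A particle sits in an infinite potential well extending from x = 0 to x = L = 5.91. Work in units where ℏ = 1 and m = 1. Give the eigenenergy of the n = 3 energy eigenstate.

E = 1.27

The infinite-well eigenfunctions ψ_n = √(2/L) sin(nπx/L) vanish at both walls, giving E_n = n²π²ℏ²/(2mL²).
E_3 = 3² × π² / (2 × 1 × 5.91²) = 1.272.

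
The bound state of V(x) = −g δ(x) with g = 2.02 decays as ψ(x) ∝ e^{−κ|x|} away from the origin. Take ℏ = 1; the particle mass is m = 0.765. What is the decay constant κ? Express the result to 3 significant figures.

Integrating the TISE across x = 0 gives the cusp condition ψ'(0⁺) − ψ'(0⁻) = −(2mg/ℏ²)ψ(0).
With ψ ∝ e^{−κ|x|} this yields −2κ = −2mg/ℏ², so κ = mg/ℏ² = 1.545.

κ = 1.55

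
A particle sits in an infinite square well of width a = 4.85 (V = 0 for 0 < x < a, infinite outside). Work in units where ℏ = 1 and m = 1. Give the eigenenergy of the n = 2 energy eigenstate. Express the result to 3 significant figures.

E = 0.839

The infinite-well eigenfunctions ψ_n = √(2/a) sin(nπx/a) vanish at both walls, giving E_n = n²π²ℏ²/(2ma²).
E_2 = 2² × π² / (2 × 1 × 4.85²) = 0.8392.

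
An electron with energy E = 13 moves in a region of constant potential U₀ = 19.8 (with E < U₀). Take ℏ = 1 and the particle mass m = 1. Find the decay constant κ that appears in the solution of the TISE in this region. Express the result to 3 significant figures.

Since E < U₀ the TISE in this region is ψ'' = κ²ψ with κ = √(2m(U₀ − E))/ℏ.
κ = √(2 × 1 × 6.8) = 3.688.

κ = 3.69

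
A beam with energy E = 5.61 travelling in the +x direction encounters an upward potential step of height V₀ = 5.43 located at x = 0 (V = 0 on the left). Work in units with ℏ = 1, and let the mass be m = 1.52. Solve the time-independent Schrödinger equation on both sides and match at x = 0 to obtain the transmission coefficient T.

The wavenumbers are k₁ = √(2mE)/ℏ = 4.130 on the left and k₂ = √(2m(E − V₀))/ℏ = 0.7397 on the right.
Matching ψ and ψ′ at x = 0 gives r = (k₁ − k₂)/(k₁ + k₂), so R = r² = 0.4847 and T = 1 − R = 0.5153.

T = 0.515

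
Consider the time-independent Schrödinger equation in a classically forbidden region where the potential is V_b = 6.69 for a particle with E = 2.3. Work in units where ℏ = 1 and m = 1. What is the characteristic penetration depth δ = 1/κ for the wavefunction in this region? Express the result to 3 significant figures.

Since E < V_b the TISE in this region is ψ'' = κ²ψ with κ = √(2m(V_b − E))/ℏ.
κ = √(2 × 1 × 4.39) = 2.963. The penetration depth is δ = 1/κ = 0.337.

δ = 0.337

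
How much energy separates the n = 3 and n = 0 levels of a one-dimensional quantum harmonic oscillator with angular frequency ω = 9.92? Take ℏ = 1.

ΔE = 29.8

E_n = ℏω(n + ½), so ΔE = (3 − 0) ℏω = 3 × 9.92 = 29.76.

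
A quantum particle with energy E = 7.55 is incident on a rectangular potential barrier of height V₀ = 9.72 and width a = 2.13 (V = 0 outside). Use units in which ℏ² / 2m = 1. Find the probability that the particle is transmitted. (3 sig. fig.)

T = 0.00521

Since E < V₀ the interior solution is evanescent with decay constant κ = √(2m(V₀ − E))/ℏ = 1.473.
κa = 3.138, sinh(κa) = 11.50.
Matching ψ, ψ′ at both faces gives T = [1 + V₀² sinh²(κa) / (4E(V₀ − E))]⁻¹ = 1/191.8 = 0.00521.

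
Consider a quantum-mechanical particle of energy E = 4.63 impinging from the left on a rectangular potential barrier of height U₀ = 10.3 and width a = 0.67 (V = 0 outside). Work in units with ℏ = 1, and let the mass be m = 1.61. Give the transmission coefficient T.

T = 0.0128

E < U₀: inside the barrier ψ ∝ e^{±κx} with κ = √(2m(U₀ − E))/ℏ = 4.273.
κa = 2.863, sinh(κa) = 8.727.
The exact tunnelling result is T⁻¹ = 1 + U₀² sinh²(κa) / [4E(U₀ − E)] = 77.94, so T = 0.0128.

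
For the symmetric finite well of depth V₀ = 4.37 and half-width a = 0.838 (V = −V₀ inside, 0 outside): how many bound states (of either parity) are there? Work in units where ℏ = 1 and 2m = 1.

N = 2

The dimensionless depth is z₀ = a√(2mV₀)/ℏ = 0.838 × √(4.370) = 1.752.
A new bound state (alternating even/odd) appears each time z₀ passes a multiple of π/2, so N = ⌊2z₀/π⌋ + 1 = ⌊1.115⌋ + 1 = 2.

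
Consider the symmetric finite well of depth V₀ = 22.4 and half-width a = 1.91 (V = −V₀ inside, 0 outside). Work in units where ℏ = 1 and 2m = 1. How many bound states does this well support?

N = 6

Define the well-strength parameter z₀ = (a/ℏ)√(2mV₀) = 1.91 × √(2·0.5·22.4) = 9.040.
The even/odd transcendental equations gain one root per π/2 in z₀, giving N = 1 + ⌊2z₀/π⌋ = 1 + ⌊5.755⌋ = 6.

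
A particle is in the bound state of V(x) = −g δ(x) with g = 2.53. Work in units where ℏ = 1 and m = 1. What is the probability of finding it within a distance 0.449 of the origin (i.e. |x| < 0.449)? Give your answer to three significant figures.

P = 0.897

The normalised bound state is ψ = √κ e^{−κ|x|} with κ = mg/ℏ² = 2.530.
P(|x| < d) = ∫_{−d}^{d} κ e^{−2κ|x|} dx = 1 − e^{−2κd} = 1 − e^{−2.272} = 0.8969.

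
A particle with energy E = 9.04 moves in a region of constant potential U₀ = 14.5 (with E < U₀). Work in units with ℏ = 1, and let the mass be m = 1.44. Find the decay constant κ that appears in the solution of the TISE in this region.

Since E < U₀ the TISE in this region is ψ'' = κ²ψ with κ = √(2m(U₀ − E))/ℏ.
κ = √(2 × 1.44 × 5.46) = 3.965.

κ = 3.97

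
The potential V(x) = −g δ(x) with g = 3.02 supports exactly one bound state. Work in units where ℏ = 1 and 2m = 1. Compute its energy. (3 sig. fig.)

E = -2.28

The bound state is ψ(x) = √κ e^{−κ|x|}. The derivative jump ψ'(0⁺) − ψ'(0⁻) = −(2mg/ℏ²)ψ(0) fixes κ = mg/ℏ² = 1.510.
Then E = −ℏ²κ²/(2m) = −mg²/(2ℏ²) = -2.280.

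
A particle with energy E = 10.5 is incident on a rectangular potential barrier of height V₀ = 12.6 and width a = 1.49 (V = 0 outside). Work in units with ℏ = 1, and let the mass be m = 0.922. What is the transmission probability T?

T = 0.00631

Since E < V₀ the interior solution is evanescent with decay constant κ = √(2m(V₀ − E))/ℏ = 1.968.
κa = 2.932, sinh(κa) = 9.357.
The exact tunnelling result is T⁻¹ = 1 + V₀² sinh²(κa) / [4E(V₀ − E)] = 158.6, so T = 0.00631.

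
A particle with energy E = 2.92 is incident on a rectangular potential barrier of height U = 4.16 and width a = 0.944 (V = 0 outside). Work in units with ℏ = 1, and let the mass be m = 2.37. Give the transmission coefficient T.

T = 0.0340

Since E < U the interior solution is evanescent with decay constant κ = √(2m(U − E))/ℏ = 2.424.
κa = 2.289, sinh(κa) = 4.880.
Matching ψ, ψ′ at both faces gives T = [1 + U² sinh²(κa) / (4E(U − E))]⁻¹ = 1/29.45 = 0.0340.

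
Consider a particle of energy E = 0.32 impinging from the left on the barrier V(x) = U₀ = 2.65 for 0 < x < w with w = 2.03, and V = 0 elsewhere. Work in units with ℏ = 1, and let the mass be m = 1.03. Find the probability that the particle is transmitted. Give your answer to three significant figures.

Since E < U₀ the interior solution is evanescent with decay constant κ = √(2m(U₀ − E))/ℏ = 2.191.
κw = 4.447, sinh(κw) = 42.70.
Matching ψ, ψ′ at both faces gives T = [1 + U₀² sinh²(κw) / (4E(U₀ − E))]⁻¹ = 1/4294 = 0.000233.

T = 0.000233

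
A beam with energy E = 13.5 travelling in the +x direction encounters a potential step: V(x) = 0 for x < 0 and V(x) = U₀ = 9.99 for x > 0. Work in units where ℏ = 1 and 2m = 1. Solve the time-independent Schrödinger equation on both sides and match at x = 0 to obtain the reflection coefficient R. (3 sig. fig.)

R = 0.105

The wavenumbers are k₁ = √(2mE)/ℏ = 3.674 on the left and k₂ = √(2m(E − U₀))/ℏ = 1.873 on the right.
Matching ψ and ψ′ at x = 0 gives r = (k₁ − k₂)/(k₁ + k₂), so R = r² = 0.1054 and T = 1 − R = 0.8946.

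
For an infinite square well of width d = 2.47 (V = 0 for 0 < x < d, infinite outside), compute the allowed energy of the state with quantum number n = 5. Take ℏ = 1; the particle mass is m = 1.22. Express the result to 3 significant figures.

E = 16.6

The infinite-well eigenfunctions ψ_n = √(2/d) sin(nπx/d) vanish at both walls, giving E_n = n²π²ℏ²/(2md²).
E_5 = 5² × π² / (2 × 1.22 × 2.47²) = 16.58.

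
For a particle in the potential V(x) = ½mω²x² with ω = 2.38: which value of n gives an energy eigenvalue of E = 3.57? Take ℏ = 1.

Invert E_n = (n + ½)ℏω: n = E/ℏω − ½ = 1.000, so n = 1.

n = 1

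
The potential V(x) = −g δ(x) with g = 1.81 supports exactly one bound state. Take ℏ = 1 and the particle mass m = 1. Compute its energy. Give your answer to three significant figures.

E = -1.64

For x ≠ 0 the bound state is ψ ∝ e^{−κ|x|}; integrating the TISE across the delta gives the cusp condition 2κ = 2mg/ℏ², so κ = 1.810.
Then E = −ℏ²κ²/(2m) = −mg²/(2ℏ²) = -1.638.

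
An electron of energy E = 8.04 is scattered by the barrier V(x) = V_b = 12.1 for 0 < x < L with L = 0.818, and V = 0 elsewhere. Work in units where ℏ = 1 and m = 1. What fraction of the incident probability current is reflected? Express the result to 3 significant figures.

R = 0.967

E < V_b: inside the barrier ψ ∝ e^{±κx} with κ = √(2m(V_b − E))/ℏ = 2.850.
κL = 2.331, sinh(κL) = 5.095.
The exact tunnelling result is T⁻¹ = 1 + V_b² sinh²(κL) / [4E(V_b − E)] = 30.11, so T = 0.0332.
R = 1 − T = 0.967.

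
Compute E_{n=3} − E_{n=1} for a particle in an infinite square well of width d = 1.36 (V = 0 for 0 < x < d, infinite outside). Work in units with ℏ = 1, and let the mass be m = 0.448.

E_n = n²π²ℏ²/(2md²), so ΔE = (3² − 1²) π²ℏ²/(2md²).
ΔE = 8 × π² / (2 × 0.448 × 1.36²) = 47.64.

ΔE = 47.6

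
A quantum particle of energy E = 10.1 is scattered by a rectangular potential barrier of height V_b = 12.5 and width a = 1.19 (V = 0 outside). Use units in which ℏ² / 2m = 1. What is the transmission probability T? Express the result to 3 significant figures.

E < V_b: inside the barrier ψ ∝ e^{±κx} with κ = √(2m(V_b − E))/ℏ = 1.549.
κa = 1.844, sinh(κa) = 3.080.
Matching ψ, ψ′ at both faces gives T = [1 + V_b² sinh²(κa) / (4E(V_b − E))]⁻¹ = 1/16.29 = 0.0614.

T = 0.0614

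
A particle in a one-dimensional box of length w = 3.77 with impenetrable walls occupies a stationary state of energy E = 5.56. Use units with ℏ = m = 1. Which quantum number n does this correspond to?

n = 4

For an infinite well E_n = n²π²ℏ²/(2mw²), so n = (w/πℏ)√(2mE).
n = (3.77/π) × √(2 × 1 × 5.56) = 4.002 → n = 4.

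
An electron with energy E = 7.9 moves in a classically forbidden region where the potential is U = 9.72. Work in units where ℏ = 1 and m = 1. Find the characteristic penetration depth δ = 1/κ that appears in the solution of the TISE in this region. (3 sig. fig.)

Since E < U the TISE in this region is ψ'' = κ²ψ with κ = √(2m(U − E))/ℏ.
κ = √(2 × 1 × 1.82) = 1.908. The penetration depth is δ = 1/κ = 0.524.

δ = 0.524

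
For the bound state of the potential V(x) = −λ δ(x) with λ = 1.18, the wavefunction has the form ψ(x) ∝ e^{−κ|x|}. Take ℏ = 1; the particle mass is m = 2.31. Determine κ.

Integrating the TISE across x = 0 gives the cusp condition ψ'(0⁺) − ψ'(0⁻) = −(2mλ/ℏ²)ψ(0).
With ψ ∝ e^{−κ|x|} this yields −2κ = −2mλ/ℏ², so κ = mλ/ℏ² = 2.726.

κ = 2.73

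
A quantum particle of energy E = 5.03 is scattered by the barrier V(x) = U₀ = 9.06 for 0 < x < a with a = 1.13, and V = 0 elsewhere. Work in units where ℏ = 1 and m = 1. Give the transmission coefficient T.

T = 0.00644

E < U₀: inside the barrier ψ ∝ e^{±κx} with κ = √(2m(U₀ − E))/ℏ = 2.839.
κa = 3.208, sinh(κa) = 12.35.
The exact tunnelling result is T⁻¹ = 1 + U₀² sinh²(κa) / [4E(U₀ − E)] = 155.3, so T = 0.00644.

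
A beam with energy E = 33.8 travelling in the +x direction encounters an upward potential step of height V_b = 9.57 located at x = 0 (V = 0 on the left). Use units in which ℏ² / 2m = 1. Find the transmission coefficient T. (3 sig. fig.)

The wavenumbers are k₁ = √(2mE)/ℏ = 5.814 on the left and k₂ = √(2m(E − V_b))/ℏ = 4.922 on the right.
Matching ψ and ψ′ at x = 0 gives r = (k₁ − k₂)/(k₁ + k₂), so R = r² = 0.006893 and T = 1 − R = 0.9931.

T = 0.993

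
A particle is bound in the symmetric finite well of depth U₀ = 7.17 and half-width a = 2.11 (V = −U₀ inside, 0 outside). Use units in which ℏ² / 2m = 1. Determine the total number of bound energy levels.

N = 4

Define the well-strength parameter z₀ = (a/ℏ)√(2mU₀) = 2.11 × √(2·0.5·7.17) = 5.650.
A new bound state (alternating even/odd) appears each time z₀ passes a multiple of π/2, so N = ⌊2z₀/π⌋ + 1 = ⌊3.597⌋ + 1 = 4.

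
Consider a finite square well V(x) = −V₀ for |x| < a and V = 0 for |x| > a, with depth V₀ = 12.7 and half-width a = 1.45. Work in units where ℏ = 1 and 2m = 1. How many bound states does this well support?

N = 4

The dimensionless depth is z₀ = a√(2mV₀)/ℏ = 1.45 × √(12.70) = 5.167.
The even/odd transcendental equations gain one root per π/2 in z₀, giving N = 1 + ⌊2z₀/π⌋ = 1 + ⌊3.290⌋ = 4.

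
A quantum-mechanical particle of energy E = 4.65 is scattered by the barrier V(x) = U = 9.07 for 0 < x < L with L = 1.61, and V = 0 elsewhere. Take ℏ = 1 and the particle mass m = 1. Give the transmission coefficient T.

T = 0.000278

E < U: inside the barrier ψ ∝ e^{±κx} with κ = √(2m(U − E))/ℏ = 2.973.
κL = 4.787, sinh(κL) = 59.96.
Matching ψ, ψ′ at both faces gives T = [1 + U² sinh²(κL) / (4E(U − E))]⁻¹ = 1/3598 = 0.000278.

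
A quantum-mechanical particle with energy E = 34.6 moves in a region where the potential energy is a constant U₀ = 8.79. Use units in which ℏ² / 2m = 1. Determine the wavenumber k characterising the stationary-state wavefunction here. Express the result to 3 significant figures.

With E > U₀ the solution is oscillatory, ψ ∝ e^{±ikx} with k = √(2m(E − U₀))/ℏ.
k = √(2 × 0.5 × 25.81) = 5.080.

k = 5.08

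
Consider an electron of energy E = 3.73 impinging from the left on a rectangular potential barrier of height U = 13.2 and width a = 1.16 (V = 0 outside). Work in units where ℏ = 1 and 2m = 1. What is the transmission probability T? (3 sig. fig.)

T = 0.00257

E < U: inside the barrier ψ ∝ e^{±κx} with κ = √(2m(U − E))/ℏ = 3.077.
κa = 3.570, sinh(κa) = 17.74.
Matching ψ, ψ′ at both faces gives T = [1 + U² sinh²(κa) / (4E(U − E))]⁻¹ = 1/389.1 = 0.00257.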